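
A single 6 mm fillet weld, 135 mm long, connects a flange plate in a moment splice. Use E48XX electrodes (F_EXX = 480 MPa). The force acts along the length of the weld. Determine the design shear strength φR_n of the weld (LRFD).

φR_n ≈ 124 kN

Effective throat t_e = 0.707 × 6 = 4.242 mm.
Total length L = 135 mm; A_we = 4.242 × 135 = 572.7 mm².
F_nw = 0.6 F_EXX = 0.6 × 480 = 288 MPa.
φR_n = 0.75 × 288 × 572.7 × 10⁻³ = 123.7 kN.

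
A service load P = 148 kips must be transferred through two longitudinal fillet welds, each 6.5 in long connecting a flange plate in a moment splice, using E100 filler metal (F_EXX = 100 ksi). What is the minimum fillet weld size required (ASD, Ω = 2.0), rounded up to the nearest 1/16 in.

Total weld length L = 13 in.
Required throat t_e = P × Ω / (0.6 F_EXX × L) = 148 × 2.0 / (0.6 × 100 × 13) = 0.3795 in.
Required leg w = t_e / 0.707 = 0.5368 in → use 9/16 in.

w = 9/16 in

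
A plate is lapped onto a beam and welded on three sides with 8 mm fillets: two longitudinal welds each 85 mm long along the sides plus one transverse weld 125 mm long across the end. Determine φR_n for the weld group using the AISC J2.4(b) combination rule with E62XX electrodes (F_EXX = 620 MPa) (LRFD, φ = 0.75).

t_e = 0.707 × 8 = 5.656 mm.
R_nwl = 0.6 × 620 × 5.656 × 170 × 10⁻³ = 357.7 kN (longitudinal, 2 welds).
R_nwt = 0.6 × 620 × 5.656 × 125 × 10⁻³ = 263 kN (transverse, base value).
(i) R_nwl + R_nwt = 620.7 kN; (ii) 0.85 R_nwl + 1.5 R_nwt = 698.5 kN.
R_n = max = 698.5 kN [governs: (ii)]; φR_n = 523.9 kN.

φR_n ≈ 524 kN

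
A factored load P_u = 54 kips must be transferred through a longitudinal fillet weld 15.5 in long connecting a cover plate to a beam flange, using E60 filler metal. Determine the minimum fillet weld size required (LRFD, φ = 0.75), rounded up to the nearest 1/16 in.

E60XX → F_EXX = 60 ksi.
Total weld length L = 15.5 in.
Required throat t_e = P_u / (φ × 0.6 F_EXX × L) = 54 / (0.75 × 0.6 × 60 × 15.5) = 0.129 in.
Required leg w = t_e / 0.707 = 0.1825 in → use 3/16 in.

w = 3/16 in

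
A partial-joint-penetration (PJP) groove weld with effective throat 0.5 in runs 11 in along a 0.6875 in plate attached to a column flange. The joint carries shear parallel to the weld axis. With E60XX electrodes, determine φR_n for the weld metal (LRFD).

E60XX → F_EXX = 60 ksi.
Effective throat (given) t_e = 0.5 in.
A_we = 0.5 × 11 = 5.5 in².
F_nw = 0.6 F_EXX = 36 ksi.
φR_n = 0.75 × 36 × 5.5 = 148.5 kips.

φR_n ≈ 148 kips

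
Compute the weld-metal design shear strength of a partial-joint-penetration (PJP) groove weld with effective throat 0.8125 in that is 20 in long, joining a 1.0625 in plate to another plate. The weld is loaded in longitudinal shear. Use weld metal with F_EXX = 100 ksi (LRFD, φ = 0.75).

Effective throat (given) t_e = 0.8125 in.
A_we = 0.8125 × 20 = 16.25 in².
F_nw = 0.6 F_EXX = 60 ksi.
φR_n = 0.75 × 60 × 16.25 = 731.2 kip.

φR_n ≈ 731 kip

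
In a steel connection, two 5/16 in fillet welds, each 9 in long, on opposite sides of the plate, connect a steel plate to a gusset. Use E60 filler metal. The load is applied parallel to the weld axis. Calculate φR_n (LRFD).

E60XX → F_EXX = 60 ksi.
Effective throat t_e = 0.707 × 0.3125 = 0.2209 in.
Total length L = 18 in; A_we = 0.2209 × 18 = 3.977 in².
F_nw = 0.6 F_EXX = 0.6 × 60 = 36 ksi.
φR_n = 0.75 × 36 × 3.977 = 107.4 kips.

φR_n ≈ 107 kips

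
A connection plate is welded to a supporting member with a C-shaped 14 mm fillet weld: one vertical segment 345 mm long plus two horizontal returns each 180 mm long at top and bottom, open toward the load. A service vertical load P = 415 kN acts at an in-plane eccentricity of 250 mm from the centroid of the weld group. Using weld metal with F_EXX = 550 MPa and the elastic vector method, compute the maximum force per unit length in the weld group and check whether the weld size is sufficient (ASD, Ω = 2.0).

f_max ≈ 1790 N/mm; NOT adequate

Total weld length L_w = 705 mm. Treat welds as unit-width lines.
Centroid: x̄ = 2×180×90 / 705 = 45.96 mm from the vertical weld.
Polar moment about centroid: J = I_x + I_y = [345³/12 + 2×180×172.5²] + [345×45.96² + 2(180³/12 + 180×44.04²)] = 16530000 mm³.
Direct shear f_v = P/L_w = 415×10³ / 705 = 588.7 N/mm (vertical).
Torsion M = P·e = 415×10³ × 250 = 103750000 N·mm.
Critical point at (x, y) = (134, 172.5) from centroid. f_tx = M·y/J = 1082 N/mm; f_ty = M·x/J = 841.2 N/mm.
Resultant f_max = √[f_tx² + (f_v + f_ty)²] = √[1082² + (588.7 + 841.2)²] = 1793 N/mm.
Capacity per unit length: r_n/Ω = (1/2.0) × 0.6 × 550 × (0.707 × 14) = 1633 N/mm.
1793 > 1633 → NOT adequate.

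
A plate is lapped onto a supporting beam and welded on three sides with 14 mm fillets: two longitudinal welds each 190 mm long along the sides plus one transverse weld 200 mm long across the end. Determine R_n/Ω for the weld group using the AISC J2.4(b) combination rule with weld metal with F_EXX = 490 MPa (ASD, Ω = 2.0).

t_e = 0.707 × 14 = 9.898 mm.
R_nwl = 0.6 × 490 × 9.898 × 380 × 10⁻³ = 1106 kN (longitudinal, 2 welds).
R_nwt = 0.6 × 490 × 9.898 × 200 × 10⁻³ = 582 kN (transverse, base value).
(i) R_nwl + R_nwt = 1688 kN; (ii) 0.85 R_nwl + 1.5 R_nwt = 1813 kN.
R_n = max = 1813 kN [governs: (ii)]; R_n/Ω = 906.5 kN.

R_n/Ω ≈ 906 kN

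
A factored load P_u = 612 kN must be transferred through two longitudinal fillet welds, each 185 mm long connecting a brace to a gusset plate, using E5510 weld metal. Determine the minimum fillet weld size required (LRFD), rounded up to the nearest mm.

E55XX → F_EXX = 550 MPa.
Total weld length L = 370 mm.
Required throat t_e = P_u / (φ × 0.6 F_EXX × L) = 612 / (0.75 × 0.6 × 550 × 370 × 10⁻³) = 6.683 mm.
Required leg w = t_e / 0.707 = 9.453 mm → use 10 mm.

w = 10 mm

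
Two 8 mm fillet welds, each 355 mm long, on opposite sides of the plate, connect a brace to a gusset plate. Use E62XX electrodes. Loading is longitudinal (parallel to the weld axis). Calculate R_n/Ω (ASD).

R_n/Ω ≈ 747 kN

E62XX → F_EXX = 620 MPa.
Effective throat t_e = 0.707 × 8 = 5.656 mm.
Total length L = 710 mm; A_we = 5.656 × 710 = 4016 mm².
F_nw = 0.6 F_EXX = 0.6 × 620 = 372 MPa.
R_n = 372 × 4016 × 10⁻³ = 1494 kN; R_n/Ω = 1494/2.0 = 746.9 kN.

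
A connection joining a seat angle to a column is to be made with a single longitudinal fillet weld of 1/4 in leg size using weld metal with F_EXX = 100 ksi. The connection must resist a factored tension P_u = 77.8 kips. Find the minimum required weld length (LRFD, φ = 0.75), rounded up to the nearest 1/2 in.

L = 10 in

Throat t_e = 0.707 × 0.25 = 0.1767 in.
φr_n = 0.75 × 0.6 × 100 × 0.1767 = 7.954 kips/in.
L_req = P_u / φr_n = 77.8 / 7.954 = 9.782 in total.
Round up → use L = 10 in.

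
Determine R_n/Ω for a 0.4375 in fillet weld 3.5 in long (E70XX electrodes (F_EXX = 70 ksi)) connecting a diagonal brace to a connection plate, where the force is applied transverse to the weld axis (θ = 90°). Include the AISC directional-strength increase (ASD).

t_e = 0.707 × 0.4375 = 0.3093 in; A_we = 0.3093 × 3.5 = 1.083 in².
Directional factor: 1.0 + 0.5 sin^1.5(90°) = 1.5.
F_nw = 0.6 × 70 × 1.5 = 63 ksi.
R_n/Ω = (63 × 1.083) / 2.0 = 34.1 kip.

R_n/Ω ≈ 34.1 kip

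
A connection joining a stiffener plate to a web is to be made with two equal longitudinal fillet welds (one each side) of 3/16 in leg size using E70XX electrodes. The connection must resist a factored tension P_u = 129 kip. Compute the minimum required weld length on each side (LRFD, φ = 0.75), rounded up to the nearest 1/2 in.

E70XX → F_EXX = 70 ksi.
Throat t_e = 0.707 × 0.1875 = 0.1326 in.
φr_n = 0.75 × 0.6 × 70 × 0.1326 = 4.176 kip/in.
L_req = P_u / φr_n = 129 / 4.176 = 30.89 in total.
Per side: 30.89 / 2 = 15.45 in.
Round up → use L = 15.5 in on each side.

L = 15.5 in on each side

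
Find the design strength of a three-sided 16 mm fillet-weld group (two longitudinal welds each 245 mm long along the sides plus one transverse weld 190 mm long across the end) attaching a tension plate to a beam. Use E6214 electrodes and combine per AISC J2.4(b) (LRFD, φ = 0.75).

E62XX → F_EXX = 620 MPa.
t_e = 0.707 × 16 = 11.31 mm.
R_nwl = 0.6 × 620 × 11.31 × 490 × 10⁻³ = 2062 kN (longitudinal, 2 welds).
R_nwt = 0.6 × 620 × 11.31 × 190 × 10⁻³ = 799.5 kN (transverse, base value).
(i) R_nwl + R_nwt = 2861 kN; (ii) 0.85 R_nwl + 1.5 R_nwt = 2952 kN.
R_n = max = 2952 kN [governs: (ii)]; φR_n = 2214 kN.

φR_n ≈ 2210 kN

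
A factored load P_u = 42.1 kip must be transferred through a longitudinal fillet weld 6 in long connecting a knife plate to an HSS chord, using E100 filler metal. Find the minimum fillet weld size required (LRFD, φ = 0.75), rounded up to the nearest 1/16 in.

E100XX → F_EXX = 100 ksi.
Total weld length L = 6 in.
Required throat t_e = P_u / (φ × 0.6 F_EXX × L) = 42.1 / (0.75 × 0.6 × 100 × 6) = 0.1559 in.
Required leg w = t_e / 0.707 = 0.2205 in → use 1/4 in.

w = 1/4 in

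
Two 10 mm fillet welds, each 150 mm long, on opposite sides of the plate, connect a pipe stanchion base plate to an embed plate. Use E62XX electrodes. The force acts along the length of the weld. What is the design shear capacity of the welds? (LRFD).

E62XX → F_EXX = 620 MPa.
Effective throat t_e = 0.707 × 10 = 7.07 mm.
Total length L = 300 mm; A_we = 7.07 × 300 = 2121 mm².
F_nw = 0.6 F_EXX = 0.6 × 620 = 372 MPa.
φR_n = 0.75 × 372 × 2121 × 10⁻³ = 591.8 kN.

φR_n ≈ 592 kN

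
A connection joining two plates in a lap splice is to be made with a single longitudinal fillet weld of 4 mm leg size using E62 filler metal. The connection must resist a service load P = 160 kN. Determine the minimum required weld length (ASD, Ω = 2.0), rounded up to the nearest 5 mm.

E62XX → F_EXX = 620 MPa.
Throat t_e = 0.707 × 4 = 2.828 mm.
r_n/Ω = (0.6 × 620 × 2.828) / 2.0 = 526 N/mm = 0.526 kN/mm.
L_req = P / (r_n/Ω) = 160 / 0.526 = 304.2 mm total.
Round up → use L = 305 mm.

L = 305 mm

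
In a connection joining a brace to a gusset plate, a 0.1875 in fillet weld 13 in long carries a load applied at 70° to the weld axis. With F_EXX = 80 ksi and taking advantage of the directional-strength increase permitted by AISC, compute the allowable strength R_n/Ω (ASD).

t_e = 0.707 × 0.1875 = 0.1326 in; A_we = 0.1326 × 13 = 1.723 in².
Directional factor: 1.0 + 0.5 sin^1.5(70°) = 1.455.
F_nw = 0.6 × 80 × 1.455 = 69.86 ksi.
R_n/Ω = (69.86 × 1.723) / 2.0 = 60.2 kips.

R_n/Ω ≈ 60.2 kips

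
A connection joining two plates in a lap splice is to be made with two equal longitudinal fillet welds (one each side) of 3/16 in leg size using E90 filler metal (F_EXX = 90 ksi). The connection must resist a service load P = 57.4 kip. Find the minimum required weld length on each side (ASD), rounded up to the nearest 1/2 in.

Throat t_e = 0.707 × 0.1875 = 0.1326 in.
r_n/Ω = (0.6 × 90 × 0.1326) / 2.0 = 3.579 kip/in.
L_req = P / (r_n/Ω) = 57.4 / 3.579 = 16.04 in total.
Per side: 16.04 / 2 = 8.019 in.
Round up → use L = 8.5 in on each side.

L = 8.5 in on each side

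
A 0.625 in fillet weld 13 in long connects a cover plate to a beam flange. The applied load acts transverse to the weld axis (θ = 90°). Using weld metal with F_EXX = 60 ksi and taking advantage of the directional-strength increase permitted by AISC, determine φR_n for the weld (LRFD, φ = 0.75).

φR_n ≈ 233 kips

t_e = 0.707 × 0.625 = 0.4419 in; A_we = 0.4419 × 13 = 5.744 in².
Directional factor: 1.0 + 0.5 sin^1.5(90°) = 1.5.
F_nw = 0.6 × 60 × 1.5 = 54 ksi.
φR_n = 0.75 × 54 × 5.744 = 232.6 kips.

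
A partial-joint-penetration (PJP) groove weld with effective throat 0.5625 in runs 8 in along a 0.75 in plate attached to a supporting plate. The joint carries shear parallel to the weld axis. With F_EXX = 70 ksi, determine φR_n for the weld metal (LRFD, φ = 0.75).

φR_n ≈ 142 kips

Effective throat (given) t_e = 0.5625 in.
A_we = 0.5625 × 8 = 4.5 in².
F_nw = 0.6 F_EXX = 42 ksi.
φR_n = 0.75 × 42 × 4.5 = 141.8 kips.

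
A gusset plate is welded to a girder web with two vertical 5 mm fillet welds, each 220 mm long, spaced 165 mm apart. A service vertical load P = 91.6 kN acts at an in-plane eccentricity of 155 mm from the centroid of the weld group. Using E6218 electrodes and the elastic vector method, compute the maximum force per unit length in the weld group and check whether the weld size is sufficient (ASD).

f_max ≈ 560 N/mm; adequate

E62XX → F_EXX = 620 MPa.
Total weld length L_w = 440 mm. Treat welds as unit-width lines.
Polar moment about centroid: J = 2[d³/12 + d(b/2)²] = 2[220³/12 + 220×82.5²] = 4769000 mm³.
Direct shear f_v = P/L_w = 91.6×10³ / 440 = 208.2 N/mm (vertical).
Torsion M = P·e = 91.6×10³ × 155 = 14198000 N·mm.
Critical point at (x, y) = (82.5, 110) from centroid. f_tx = M·y/J = 327.5 N/mm; f_ty = M·x/J = 245.6 N/mm.
Resultant f_max = √[f_tx² + (f_v + f_ty)²] = √[327.5² + (208.2 + 245.6)²] = 559.6 N/mm.
Capacity per unit length: r_n/Ω = (1/2.0) × 0.6 × 620 × (0.707 × 5) = 657.5 N/mm.
559.6 ≤ 657.5 → adequate.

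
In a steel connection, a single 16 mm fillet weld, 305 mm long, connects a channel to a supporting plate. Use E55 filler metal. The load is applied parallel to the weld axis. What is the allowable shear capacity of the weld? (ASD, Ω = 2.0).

E55XX → F_EXX = 550 MPa.
Effective throat t_e = 0.707 × 16 = 11.31 mm.
Total length L = 305 mm; A_we = 11.31 × 305 = 3450 mm².
F_nw = 0.6 F_EXX = 0.6 × 550 = 330 MPa.
R_n = 330 × 3450 × 10⁻³ = 1139 kN; R_n/Ω = 1139/2.0 = 569.3 kN.

R_n/Ω ≈ 569 kN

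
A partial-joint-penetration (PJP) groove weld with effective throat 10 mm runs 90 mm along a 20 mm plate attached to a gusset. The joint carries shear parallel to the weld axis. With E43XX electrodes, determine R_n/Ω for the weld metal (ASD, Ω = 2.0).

E43XX → F_EXX = 430 MPa.
Effective throat (given) t_e = 10 mm.
A_we = 10 × 90 = 900 mm².
F_nw = 0.6 F_EXX = 258 MPa.
R_n/Ω = (258 × 900) / 2.0 × 10⁻³ = 116.1 kN.

R_n/Ω ≈ 116 kN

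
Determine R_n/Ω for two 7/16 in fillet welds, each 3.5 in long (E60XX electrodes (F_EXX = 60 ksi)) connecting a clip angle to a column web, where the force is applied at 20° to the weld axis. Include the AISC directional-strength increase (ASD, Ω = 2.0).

t_e = 0.707 × 0.4375 = 0.3093 in; A_we = 0.3093 × 7 = 2.165 in².
Directional factor: 1.0 + 0.5 sin^1.5(20°) = 1.1.
F_nw = 0.6 × 60 × 1.1 = 39.6 ksi.
R_n/Ω = (39.6 × 2.165) / 2.0 = 42.87 kips.

R_n/Ω ≈ 42.9 kips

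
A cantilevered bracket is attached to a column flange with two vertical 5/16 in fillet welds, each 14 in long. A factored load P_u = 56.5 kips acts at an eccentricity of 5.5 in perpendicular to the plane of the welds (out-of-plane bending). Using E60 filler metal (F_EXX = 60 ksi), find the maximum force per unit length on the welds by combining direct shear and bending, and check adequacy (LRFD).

f_max ≈ 5.17 kip/in; adequate

L_w = 2 × 14 = 28 in; section modulus (unit throat) S = 2 × L²/6 = 65.33 in².
Direct shear f_v = P/L_w = 56.5/28 = 2.018 kip/in.
Moment M = P × e = 56.5 × 5.5 = 310.75 kip·in; bending f_b = M/S = 4.756 kip/in.
f_max = √(f_v² + f_b²) = √(2.018² + 4.756²) = 5.167 kip/in.
φr_n = 0.75 × 0.6 × 60 × (0.707 × 0.3125) = 5.965 kip/in → adequate.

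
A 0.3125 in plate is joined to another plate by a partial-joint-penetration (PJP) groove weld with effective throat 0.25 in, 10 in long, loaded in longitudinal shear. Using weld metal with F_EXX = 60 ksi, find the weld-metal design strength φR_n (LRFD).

φR_n ≈ 67.5 kips

Effective throat (given) t_e = 0.25 in.
A_we = 0.25 × 10 = 2.5 in².
F_nw = 0.6 F_EXX = 36 ksi.
φR_n = 0.75 × 36 × 2.5 = 67.5 kips.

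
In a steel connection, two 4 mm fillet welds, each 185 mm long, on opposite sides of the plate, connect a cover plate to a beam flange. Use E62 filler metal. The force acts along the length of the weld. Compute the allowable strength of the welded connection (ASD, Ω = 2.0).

R_n/Ω ≈ 195 kN

E62XX → F_EXX = 620 MPa.
Effective throat t_e = 0.707 × 4 = 2.828 mm.
Total length L = 370 mm; A_we = 2.828 × 370 = 1046 mm².
F_nw = 0.6 F_EXX = 0.6 × 620 = 372 MPa.
R_n = 372 × 1046 × 10⁻³ = 389.2 kN; R_n/Ω = 389.2/2.0 = 194.6 kN.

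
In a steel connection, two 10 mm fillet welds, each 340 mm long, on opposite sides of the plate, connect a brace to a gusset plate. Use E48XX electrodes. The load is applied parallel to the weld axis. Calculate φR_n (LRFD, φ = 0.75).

E48XX → F_EXX = 480 MPa.
Effective throat t_e = 0.707 × 10 = 7.07 mm.
Total length L = 680 mm; A_we = 7.07 × 680 = 4808 mm².
F_nw = 0.6 F_EXX = 0.6 × 480 = 288 MPa.
φR_n = 0.75 × 288 × 4808 × 10⁻³ = 1038 kN.

φR_n ≈ 1040 kN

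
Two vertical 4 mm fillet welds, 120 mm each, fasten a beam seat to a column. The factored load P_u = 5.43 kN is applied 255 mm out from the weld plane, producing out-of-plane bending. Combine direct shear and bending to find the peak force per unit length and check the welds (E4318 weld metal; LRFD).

f_max ≈ 289 N/mm; adequate

E43XX → F_EXX = 430 MPa.
L_w = 2 × 120 = 240 mm; section modulus (unit throat) S = 2 × L²/6 = 4800 mm².
Direct shear f_v = P/L_w = 5.43×10³/240 = 22.62 N/mm.
Moment M = P × e = 5.43×10³ × 255 = 1384600 N·mm; bending f_b = M/S = 288.5 N/mm.
f_max = √(f_v² + f_b²) = √(22.62² + 288.5²) = 289.4 N/mm.
φr_n = 0.75 × 0.6 × 430 × (0.707 × 4) = 547.2 N/mm → adequate.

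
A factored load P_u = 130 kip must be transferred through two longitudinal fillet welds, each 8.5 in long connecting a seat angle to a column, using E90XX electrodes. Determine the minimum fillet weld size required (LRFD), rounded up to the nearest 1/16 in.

E90XX → F_EXX = 90 ksi.
Total weld length L = 17 in.
Required throat t_e = P_u / (φ × 0.6 F_EXX × L) = 130 / (0.75 × 0.6 × 90 × 17) = 0.1888 in.
Required leg w = t_e / 0.707 = 0.2671 in → use 5/16 in.

w = 5/16 in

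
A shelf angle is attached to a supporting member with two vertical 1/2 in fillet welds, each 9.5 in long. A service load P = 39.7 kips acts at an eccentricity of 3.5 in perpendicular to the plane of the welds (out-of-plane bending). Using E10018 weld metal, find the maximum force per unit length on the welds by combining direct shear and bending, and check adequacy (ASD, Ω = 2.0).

E100XX → F_EXX = 100 ksi.
L_w = 2 × 9.5 = 19 in; section modulus (unit throat) S = 2 × L²/6 = 30.08 in².
Direct shear f_v = P/L_w = 39.7/19 = 2.089 kip/in.
Moment M = P × e = 39.7 × 3.5 = 138.95 kip·in; bending f_b = M/S = 4.619 kip/in.
f_max = √(f_v² + f_b²) = √(2.089² + 4.619²) = 5.069 kip/in.
r_n/Ω = (1/2.0) × 0.6 × 100 × (0.707 × 0.5) = 10.6 kip/in → adequate.

f_max ≈ 5.07 kip/in; adequate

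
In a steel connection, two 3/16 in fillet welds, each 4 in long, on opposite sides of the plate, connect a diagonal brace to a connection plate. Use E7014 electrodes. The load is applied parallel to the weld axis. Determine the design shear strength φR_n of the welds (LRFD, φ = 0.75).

φR_n ≈ 33.4 kip

E70XX → F_EXX = 70 ksi.
Effective throat t_e = 0.707 × 0.1875 = 0.1326 in.
Total length L = 8 in; A_we = 0.1326 × 8 = 1.06 in².
F_nw = 0.6 F_EXX = 0.6 × 70 = 42 ksi.
φR_n = 0.75 × 42 × 1.06 = 33.41 kip.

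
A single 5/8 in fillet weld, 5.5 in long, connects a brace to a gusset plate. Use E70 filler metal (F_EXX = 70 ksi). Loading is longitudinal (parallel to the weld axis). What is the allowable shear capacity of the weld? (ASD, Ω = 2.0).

R_n/Ω ≈ 51 kip

Effective throat t_e = 0.707 × 0.625 = 0.4419 in.
Total length L = 5.5 in; A_we = 0.4419 × 5.5 = 2.43 in².
F_nw = 0.6 F_EXX = 0.6 × 70 = 42 ksi.
R_n = 42 × 2.43 = 102.1 kip; R_n/Ω = 102.1/2.0 = 51.04 kip.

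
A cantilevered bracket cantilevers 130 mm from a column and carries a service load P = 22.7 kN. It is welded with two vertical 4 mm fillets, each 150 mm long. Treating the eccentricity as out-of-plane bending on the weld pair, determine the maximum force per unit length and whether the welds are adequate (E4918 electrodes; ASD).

f_max ≈ 401 N/mm; adequate

E49XX → F_EXX = 490 MPa.
L_w = 2 × 150 = 300 mm; section modulus (unit throat) S = 2 × L²/6 = 7500 mm².
Direct shear f_v = P/L_w = 22.7×10³/300 = 75.67 N/mm.
Moment M = P × e = 22.7×10³ × 130 = 2951000 N·mm; bending f_b = M/S = 393.5 N/mm.
f_max = √(f_v² + f_b²) = √(75.67² + 393.5²) = 400.7 N/mm.
r_n/Ω = (1/2.0) × 0.6 × 490 × (0.707 × 4) = 415.7 N/mm → adequate.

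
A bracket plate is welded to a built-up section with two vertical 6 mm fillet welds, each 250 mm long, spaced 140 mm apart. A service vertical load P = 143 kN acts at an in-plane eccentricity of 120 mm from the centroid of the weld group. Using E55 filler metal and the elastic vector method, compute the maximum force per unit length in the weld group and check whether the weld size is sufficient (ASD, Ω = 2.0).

E55XX → F_EXX = 550 MPa.
Total weld length L_w = 500 mm. Treat welds as unit-width lines.
Polar moment about centroid: J = 2[d³/12 + d(b/2)²] = 2[250³/12 + 250×70²] = 5054000 mm³.
Direct shear f_v = P/L_w = 143×10³ / 500 = 286 N/mm (vertical).
Torsion M = P·e = 143×10³ × 120 = 17160000 N·mm.
Critical point at (x, y) = (70, 125) from centroid. f_tx = M·y/J = 424.4 N/mm; f_ty = M·x/J = 237.7 N/mm.
Resultant f_max = √[f_tx² + (f_v + f_ty)²] = √[424.4² + (286 + 237.7)²] = 674 N/mm.
Capacity per unit length: r_n/Ω = (1/2.0) × 0.6 × 550 × (0.707 × 6) = 699.9 N/mm.
674 ≤ 699.9 → adequate.

f_max ≈ 674 N/mm; adequate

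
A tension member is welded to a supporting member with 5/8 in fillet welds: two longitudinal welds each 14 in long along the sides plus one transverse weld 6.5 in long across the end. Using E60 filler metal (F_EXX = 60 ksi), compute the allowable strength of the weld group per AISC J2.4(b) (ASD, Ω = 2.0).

t_e = 0.707 × 0.625 = 0.4419 in.
R_nwl = 0.6 × 60 × 0.4419 × 28 = 445.4 kip (longitudinal, 2 welds).
R_nwt = 0.6 × 60 × 0.4419 × 6.5 = 103.4 kip (transverse, base value).
(i) R_nwl + R_nwt = 548.8 kip; (ii) 0.85 R_nwl + 1.5 R_nwt = 533.7 kip.
R_n = max = 548.8 kip [governs: (i)]; R_n/Ω = 274.4 kip.

R_n/Ω ≈ 274 kip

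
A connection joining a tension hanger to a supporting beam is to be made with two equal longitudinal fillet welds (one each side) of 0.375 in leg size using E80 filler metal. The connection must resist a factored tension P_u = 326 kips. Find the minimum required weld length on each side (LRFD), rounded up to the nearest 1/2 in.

E80XX → F_EXX = 80 ksi.
Throat t_e = 0.707 × 0.375 = 0.2651 in.
φr_n = 0.75 × 0.6 × 80 × 0.2651 = 9.544 kips/in.
L_req = P_u / φr_n = 326 / 9.544 = 34.16 in total.
Per side: 34.16 / 2 = 17.08 in.
Round up → use L = 17.5 in on each side.

L = 17.5 in on each side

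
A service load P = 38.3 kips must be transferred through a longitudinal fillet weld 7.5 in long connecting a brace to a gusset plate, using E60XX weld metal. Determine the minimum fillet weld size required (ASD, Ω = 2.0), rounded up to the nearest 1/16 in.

E60XX → F_EXX = 60 ksi.
Total weld length L = 7.5 in.
Required throat t_e = P × Ω / (0.6 F_EXX × L) = 38.3 × 2.0 / (0.6 × 60 × 7.5) = 0.2837 in.
Required leg w = t_e / 0.707 = 0.4013 in → use 7/16 in.

w = 7/16 in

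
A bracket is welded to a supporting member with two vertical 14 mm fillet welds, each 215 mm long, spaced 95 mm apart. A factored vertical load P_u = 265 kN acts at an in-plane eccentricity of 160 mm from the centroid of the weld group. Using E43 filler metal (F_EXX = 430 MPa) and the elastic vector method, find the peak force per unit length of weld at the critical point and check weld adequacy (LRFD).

Total weld length L_w = 430 mm. Treat welds as unit-width lines.
Polar moment about centroid: J = 2[d³/12 + d(b/2)²] = 2[215³/12 + 215×47.5²] = 2627000 mm³.
Direct shear f_v = P/L_w = 265×10³ / 430 = 616.3 N/mm (vertical).
Torsion M = P·e = 265×10³ × 160 = 42400000 N·mm.
Critical point at (x, y) = (47.5, 107.5) from centroid. f_tx = M·y/J = 1735 N/mm; f_ty = M·x/J = 766.8 N/mm.
Resultant f_max = √[f_tx² + (f_v + f_ty)²] = √[1735² + (616.3 + 766.8)²] = 2219 N/mm.
Capacity per unit length: φr_n = 0.75 × 0.6 × 430 × (0.707 × 14) = 1915 N/mm.
2219 > 1915 → NOT adequate.

f_max ≈ 2220 N/mm; NOT adequate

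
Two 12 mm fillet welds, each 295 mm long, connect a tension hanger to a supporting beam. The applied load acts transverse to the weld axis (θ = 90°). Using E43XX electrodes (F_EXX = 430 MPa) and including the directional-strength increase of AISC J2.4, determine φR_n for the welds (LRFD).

φR_n ≈ 1450 kN

t_e = 0.707 × 12 = 8.484 mm; A_we = 8.484 × 590 = 5006 mm².
Directional factor: 1.0 + 0.5 sin^1.5(90°) = 1.5.
F_nw = 0.6 × 430 × 1.5 = 387 MPa.
φR_n = 0.75 × 387 × 5006 × 10⁻³ = 1453 kN.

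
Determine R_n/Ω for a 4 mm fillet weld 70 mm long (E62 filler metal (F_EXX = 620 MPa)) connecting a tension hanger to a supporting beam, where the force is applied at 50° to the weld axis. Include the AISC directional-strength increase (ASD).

R_n/Ω ≈ 49.2 kN

t_e = 0.707 × 4 = 2.828 mm; A_we = 2.828 × 70 = 198 mm².
Directional factor: 1.0 + 0.5 sin^1.5(50°) = 1.335.
F_nw = 0.6 × 620 × 1.335 = 496.7 MPa.
R_n/Ω = (496.7 × 198) / 2.0 × 10⁻³ = 49.16 kN.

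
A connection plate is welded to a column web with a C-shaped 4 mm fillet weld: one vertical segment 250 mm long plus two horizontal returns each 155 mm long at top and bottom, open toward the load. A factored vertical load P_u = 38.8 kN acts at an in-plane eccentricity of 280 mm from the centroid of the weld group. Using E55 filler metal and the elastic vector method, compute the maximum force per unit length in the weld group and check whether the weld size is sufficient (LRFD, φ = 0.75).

f_max ≈ 291 N/mm; adequate

E55XX → F_EXX = 550 MPa.
Total weld length L_w = 560 mm. Treat welds as unit-width lines.
Centroid: x̄ = 2×155×77.5 / 560 = 42.9 mm from the vertical weld.
Polar moment about centroid: J = I_x + I_y = [250³/12 + 2×155×125²] + [250×42.9² + 2(155³/12 + 155×34.6²)] = 7598000 mm³.
Direct shear f_v = P/L_w = 38.8×10³ / 560 = 69.29 N/mm (vertical).
Torsion M = P·e = 38.8×10³ × 280 = 10864000 N·mm.
Critical point at (x, y) = (112.1, 125) from centroid. f_tx = M·y/J = 178.7 N/mm; f_ty = M·x/J = 160.3 N/mm.
Resultant f_max = √[f_tx² + (f_v + f_ty)²] = √[178.7² + (69.29 + 160.3)²] = 291 N/mm.
Capacity per unit length: φr_n = 0.75 × 0.6 × 550 × (0.707 × 4) = 699.9 N/mm.
291 ≤ 699.9 → adequate.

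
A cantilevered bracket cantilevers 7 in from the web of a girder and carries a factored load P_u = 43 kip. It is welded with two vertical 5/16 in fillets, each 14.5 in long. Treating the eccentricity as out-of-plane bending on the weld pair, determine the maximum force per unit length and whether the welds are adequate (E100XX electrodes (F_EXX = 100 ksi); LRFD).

L_w = 2 × 14.5 = 29 in; section modulus (unit throat) S = 2 × L²/6 = 70.08 in².
Direct shear f_v = P/L_w = 43/29 = 1.483 kip/in.
Moment M = P × e = 43 × 7 = 301 kip·in; bending f_b = M/S = 4.295 kip/in.
f_max = √(f_v² + f_b²) = √(1.483² + 4.295²) = 4.544 kip/in.
φr_n = 0.75 × 0.6 × 100 × (0.707 × 0.3125) = 9.942 kip/in → adequate.

f_max ≈ 4.54 kip/in; adequate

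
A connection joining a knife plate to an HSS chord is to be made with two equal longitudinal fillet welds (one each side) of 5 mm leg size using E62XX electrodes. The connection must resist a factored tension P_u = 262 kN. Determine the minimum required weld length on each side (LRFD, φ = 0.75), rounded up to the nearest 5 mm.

L = 135 mm on each side

E62XX → F_EXX = 620 MPa.
Throat t_e = 0.707 × 5 = 3.535 mm.
φr_n = 0.75 × 0.6 × 620 × 3.535 × 10⁻³ = 0.9863 kN/mm.
L_req = P_u / φr_n = 262 / 0.9863 = 265.6 mm total.
Per side: 265.6 / 2 = 132.8 mm.
Round up → use L = 135 mm on each side.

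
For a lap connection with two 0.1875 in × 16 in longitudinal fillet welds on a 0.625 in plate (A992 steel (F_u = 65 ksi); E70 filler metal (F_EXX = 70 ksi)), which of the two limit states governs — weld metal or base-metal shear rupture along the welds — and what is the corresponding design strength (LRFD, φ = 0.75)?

φR_n ≈ 134 kip (weld metal governs)

t_e = 0.707 × 0.1875 = 0.1326 in; L = 32 in.
Weld metal: φR_n = 0.75 × 0.6 × 70 × 0.1326 × 32 = 133.6 kip.
Base metal (shear rupture): φR_n = 0.75 × 0.6 × 65 × 0.625 × 32 = 585 kip.
Governing: weld metal.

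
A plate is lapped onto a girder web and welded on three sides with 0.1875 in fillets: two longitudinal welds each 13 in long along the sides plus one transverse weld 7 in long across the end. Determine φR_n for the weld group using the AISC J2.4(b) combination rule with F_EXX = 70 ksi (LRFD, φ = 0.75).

t_e = 0.707 × 0.1875 = 0.1326 in.
R_nwl = 0.6 × 70 × 0.1326 × 26 = 144.8 kip (longitudinal, 2 welds).
R_nwt = 0.6 × 70 × 0.1326 × 7 = 38.97 kip (transverse, base value).
(i) R_nwl + R_nwt = 183.7 kip; (ii) 0.85 R_nwl + 1.5 R_nwt = 181.5 kip.
R_n = max = 183.7 kip [governs: (i)]; φR_n = 137.8 kip.

φR_n ≈ 138 kip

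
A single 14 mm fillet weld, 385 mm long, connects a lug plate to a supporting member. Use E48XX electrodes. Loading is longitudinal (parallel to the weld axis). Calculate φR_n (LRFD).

φR_n ≈ 823 kN

E48XX → F_EXX = 480 MPa.
Effective throat t_e = 0.707 × 14 = 9.898 mm.
Total length L = 385 mm; A_we = 9.898 × 385 = 3811 mm².
F_nw = 0.6 F_EXX = 0.6 × 480 = 288 MPa.
φR_n = 0.75 × 288 × 3811 × 10⁻³ = 823.1 kN.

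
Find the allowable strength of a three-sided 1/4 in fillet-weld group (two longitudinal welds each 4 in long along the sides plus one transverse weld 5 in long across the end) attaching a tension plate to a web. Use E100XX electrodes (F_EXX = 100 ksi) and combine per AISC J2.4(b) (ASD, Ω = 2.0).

t_e = 0.707 × 0.25 = 0.1767 in.
R_nwl = 0.6 × 100 × 0.1767 × 8 = 84.84 kip (longitudinal, 2 welds).
R_nwt = 0.6 × 100 × 0.1767 × 5 = 53.02 kip (transverse, base value).
(i) R_nwl + R_nwt = 137.9 kip; (ii) 0.85 R_nwl + 1.5 R_nwt = 151.7 kip.
R_n = max = 151.7 kip [governs: (ii)]; R_n/Ω = 75.83 kip.

R_n/Ω ≈ 75.8 kip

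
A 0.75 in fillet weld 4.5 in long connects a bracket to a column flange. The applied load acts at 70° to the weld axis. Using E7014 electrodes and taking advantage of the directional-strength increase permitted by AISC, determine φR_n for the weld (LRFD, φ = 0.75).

φR_n ≈ 109 kip

E70XX → F_EXX = 70 ksi.
t_e = 0.707 × 0.75 = 0.5302 in; A_we = 0.5302 × 4.5 = 2.386 in².
Directional factor: 1.0 + 0.5 sin^1.5(70°) = 1.455.
F_nw = 0.6 × 70 × 1.455 = 61.13 ksi.
φR_n = 0.75 × 61.13 × 2.386 = 109.4 kip.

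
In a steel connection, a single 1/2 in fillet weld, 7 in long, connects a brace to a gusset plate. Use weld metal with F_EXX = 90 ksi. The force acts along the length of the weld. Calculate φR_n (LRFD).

φR_n ≈ 100 kips

Effective throat t_e = 0.707 × 0.5 = 0.3535 in.
Total length L = 7 in; A_we = 0.3535 × 7 = 2.474 in².
F_nw = 0.6 F_EXX = 0.6 × 90 = 54 ksi.
φR_n = 0.75 × 54 × 2.474 = 100.2 kips.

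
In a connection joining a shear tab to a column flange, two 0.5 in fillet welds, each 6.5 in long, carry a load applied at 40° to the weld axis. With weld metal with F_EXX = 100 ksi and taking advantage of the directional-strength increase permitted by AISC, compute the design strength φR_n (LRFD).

φR_n ≈ 260 kip

t_e = 0.707 × 0.5 = 0.3535 in; A_we = 0.3535 × 13 = 4.595 in².
Directional factor: 1.0 + 0.5 sin^1.5(40°) = 1.258.
F_nw = 0.6 × 100 × 1.258 = 75.46 ksi.
φR_n = 0.75 × 75.46 × 4.595 = 260.1 kip.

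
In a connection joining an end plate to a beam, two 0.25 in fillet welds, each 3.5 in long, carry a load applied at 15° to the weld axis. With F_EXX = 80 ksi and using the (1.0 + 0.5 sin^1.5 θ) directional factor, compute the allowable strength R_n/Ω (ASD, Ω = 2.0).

t_e = 0.707 × 0.25 = 0.1767 in; A_we = 0.1767 × 7 = 1.237 in².
Directional factor: 1.0 + 0.5 sin^1.5(15°) = 1.066.
F_nw = 0.6 × 80 × 1.066 = 51.16 ksi.
R_n/Ω = (51.16 × 1.237) / 2.0 = 31.65 kips.

R_n/Ω ≈ 31.6 kips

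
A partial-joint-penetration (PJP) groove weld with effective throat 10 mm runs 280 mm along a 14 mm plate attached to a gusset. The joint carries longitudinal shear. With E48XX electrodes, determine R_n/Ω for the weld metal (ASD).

R_n/Ω ≈ 403 kN

E48XX → F_EXX = 480 MPa.
Effective throat (given) t_e = 10 mm.
A_we = 10 × 280 = 2800 mm².
F_nw = 0.6 F_EXX = 288 MPa.
R_n/Ω = (288 × 2800) / 2.0 × 10⁻³ = 403.2 kN.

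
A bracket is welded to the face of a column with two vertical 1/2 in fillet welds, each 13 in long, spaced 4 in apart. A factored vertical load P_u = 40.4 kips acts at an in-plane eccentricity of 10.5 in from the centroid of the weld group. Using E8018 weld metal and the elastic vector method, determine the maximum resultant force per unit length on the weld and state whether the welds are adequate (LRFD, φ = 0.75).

E80XX → F_EXX = 80 ksi.
Total weld length L_w = 26 in. Treat welds as unit-width lines.
Polar moment about centroid: J = 2[d³/12 + d(b/2)²] = 2[13³/12 + 13×2²] = 470.2 in³.
Direct shear f_v = P/L_w = 40.4 / 26 = 1.554 kip/in (vertical).
Torsion M = P·e = 40.4 × 10.5 = 424.2 kip·in.
Critical point at (x, y) = (2, 6.5) from centroid. f_tx = M·y/J = 5.865 kip/in; f_ty = M·x/J = 1.804 kip/in.
Resultant f_max = √[f_tx² + (f_v + f_ty)²] = √[5.865² + (1.554 + 1.804)²] = 6.758 kip/in.
Capacity per unit length: φr_n = 0.75 × 0.6 × 80 × (0.707 × 0.5) = 12.73 kip/in.
6.758 ≤ 12.73 → adequate.

f_max ≈ 6.76 kip/in; adequate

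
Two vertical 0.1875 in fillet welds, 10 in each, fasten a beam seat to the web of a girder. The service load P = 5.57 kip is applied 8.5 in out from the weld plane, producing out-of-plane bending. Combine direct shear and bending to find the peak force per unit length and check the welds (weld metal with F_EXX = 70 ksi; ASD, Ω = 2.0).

L_w = 2 × 10 = 20 in; section modulus (unit throat) S = 2 × L²/6 = 33.33 in².
Direct shear f_v = P/L_w = 5.57/20 = 0.2785 kip/in.
Moment M = P × e = 5.57 × 8.5 = 47.345 kip·in; bending f_b = M/S = 1.42 kip/in.
f_max = √(f_v² + f_b²) = √(0.2785² + 1.42²) = 1.447 kip/in.
r_n/Ω = (1/2.0) × 0.6 × 70 × (0.707 × 0.1875) = 2.784 kip/in → adequate.

f_max ≈ 1.45 kip/in; adequate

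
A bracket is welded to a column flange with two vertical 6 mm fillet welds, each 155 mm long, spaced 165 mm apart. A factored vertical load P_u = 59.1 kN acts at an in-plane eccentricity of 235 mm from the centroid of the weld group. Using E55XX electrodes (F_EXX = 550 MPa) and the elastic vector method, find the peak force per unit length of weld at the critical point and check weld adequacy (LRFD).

Total weld length L_w = 310 mm. Treat welds as unit-width lines.
Polar moment about centroid: J = 2[d³/12 + d(b/2)²] = 2[155³/12 + 155×82.5²] = 2731000 mm³.
Direct shear f_v = P/L_w = 59.1×10³ / 310 = 190.6 N/mm (vertical).
Torsion M = P·e = 59.1×10³ × 235 = 13888000 N·mm.
Critical point at (x, y) = (82.5, 77.5) from centroid. f_tx = M·y/J = 394.2 N/mm; f_ty = M·x/J = 419.6 N/mm.
Resultant f_max = √[f_tx² + (f_v + f_ty)²] = √[394.2² + (190.6 + 419.6)²] = 726.5 N/mm.
Capacity per unit length: φr_n = 0.75 × 0.6 × 550 × (0.707 × 6) = 1050 N/mm.
726.5 ≤ 1050 → adequate.

f_max ≈ 727 N/mm; adequate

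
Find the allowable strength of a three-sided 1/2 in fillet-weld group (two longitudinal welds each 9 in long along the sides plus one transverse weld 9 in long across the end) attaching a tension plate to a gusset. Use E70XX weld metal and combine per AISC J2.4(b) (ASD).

R_n/Ω ≈ 214 kip

E70XX → F_EXX = 70 ksi.
t_e = 0.707 × 0.5 = 0.3535 in.
R_nwl = 0.6 × 70 × 0.3535 × 18 = 267.2 kip (longitudinal, 2 welds).
R_nwt = 0.6 × 70 × 0.3535 × 9 = 133.6 kip (transverse, base value).
(i) R_nwl + R_nwt = 400.9 kip; (ii) 0.85 R_nwl + 1.5 R_nwt = 427.6 kip.
R_n = max = 427.6 kip [governs: (ii)]; R_n/Ω = 213.8 kip.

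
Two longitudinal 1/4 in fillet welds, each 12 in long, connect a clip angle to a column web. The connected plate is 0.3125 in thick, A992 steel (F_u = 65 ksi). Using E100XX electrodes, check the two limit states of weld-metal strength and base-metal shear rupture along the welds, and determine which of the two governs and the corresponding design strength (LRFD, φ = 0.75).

φR_n ≈ 191 kips (weld metal governs)

E100XX → F_EXX = 100 ksi.
t_e = 0.707 × 0.25 = 0.1767 in; L = 24 in.
Weld metal: φR_n = 0.75 × 0.6 × 100 × 0.1767 × 24 = 190.9 kips.
Base metal (shear rupture): φR_n = 0.75 × 0.6 × 65 × 0.3125 × 24 = 219.4 kips.
Governing: weld metal.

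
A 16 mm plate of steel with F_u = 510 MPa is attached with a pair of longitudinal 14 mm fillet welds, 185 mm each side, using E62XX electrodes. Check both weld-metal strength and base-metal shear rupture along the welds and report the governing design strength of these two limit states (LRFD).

φR_n ≈ 1020 kN (weld metal governs)

E62XX → F_EXX = 620 MPa.
t_e = 0.707 × 14 = 9.898 mm; L = 370 mm.
Weld metal: φR_n = 0.75 × 0.6 × 620 × 9.898 × 370 × 10⁻³ = 1022 kN.
Base metal (shear rupture): φR_n = 0.75 × 0.6 × 510 × 16 × 370 × 10⁻³ = 1359 kN.
Governing: weld metal.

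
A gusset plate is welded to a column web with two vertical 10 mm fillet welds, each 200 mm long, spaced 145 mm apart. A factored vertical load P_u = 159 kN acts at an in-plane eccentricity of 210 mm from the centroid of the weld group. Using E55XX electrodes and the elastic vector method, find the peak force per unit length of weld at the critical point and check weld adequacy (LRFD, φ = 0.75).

f_max ≈ 1470 N/mm; adequate

E55XX → F_EXX = 550 MPa.
Total weld length L_w = 400 mm. Treat welds as unit-width lines.
Polar moment about centroid: J = 2[d³/12 + d(b/2)²] = 2[200³/12 + 200×72.5²] = 3436000 mm³.
Direct shear f_v = P/L_w = 159×10³ / 400 = 397.5 N/mm (vertical).
Torsion M = P·e = 159×10³ × 210 = 33390000 N·mm.
Critical point at (x, y) = (72.5, 100) from centroid. f_tx = M·y/J = 971.8 N/mm; f_ty = M·x/J = 704.6 N/mm.
Resultant f_max = √[f_tx² + (f_v + f_ty)²] = √[971.8² + (397.5 + 704.6)²] = 1469 N/mm.
Capacity per unit length: φr_n = 0.75 × 0.6 × 550 × (0.707 × 10) = 1750 N/mm.
1469 ≤ 1750 → adequate.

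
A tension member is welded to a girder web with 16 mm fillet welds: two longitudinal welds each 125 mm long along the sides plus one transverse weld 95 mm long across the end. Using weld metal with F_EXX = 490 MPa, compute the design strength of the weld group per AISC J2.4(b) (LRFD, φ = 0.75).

φR_n ≈ 885 kN

t_e = 0.707 × 16 = 11.31 mm.
R_nwl = 0.6 × 490 × 11.31 × 250 × 10⁻³ = 831.4 kN (longitudinal, 2 welds).
R_nwt = 0.6 × 490 × 11.31 × 95 × 10⁻³ = 315.9 kN (transverse, base value).
(i) R_nwl + R_nwt = 1147 kN; (ii) 0.85 R_nwl + 1.5 R_nwt = 1181 kN.
R_n = max = 1181 kN [governs: (ii)]; φR_n = 885.5 kN.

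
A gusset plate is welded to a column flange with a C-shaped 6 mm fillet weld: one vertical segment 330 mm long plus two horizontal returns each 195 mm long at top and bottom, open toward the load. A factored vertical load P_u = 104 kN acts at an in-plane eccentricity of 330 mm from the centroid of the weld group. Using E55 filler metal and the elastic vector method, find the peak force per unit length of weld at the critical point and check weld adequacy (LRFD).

f_max ≈ 557 N/mm; adequate

E55XX → F_EXX = 550 MPa.
Total weld length L_w = 720 mm. Treat welds as unit-width lines.
Centroid: x̄ = 2×195×97.5 / 720 = 52.81 mm from the vertical weld.
Polar moment about centroid: J = I_x + I_y = [330³/12 + 2×195×165²] + [330×52.81² + 2(195³/12 + 195×44.69²)] = 16550000 mm³.
Direct shear f_v = P/L_w = 104×10³ / 720 = 144.4 N/mm (vertical).
Torsion M = P·e = 104×10³ × 330 = 34320000 N·mm.
Critical point at (x, y) = (142.2, 165) from centroid. f_tx = M·y/J = 342.2 N/mm; f_ty = M·x/J = 294.9 N/mm.
Resultant f_max = √[f_tx² + (f_v + f_ty)²] = √[342.2² + (144.4 + 294.9)²] = 556.9 N/mm.
Capacity per unit length: φr_n = 0.75 × 0.6 × 550 × (0.707 × 6) = 1050 N/mm.
556.9 ≤ 1050 → adequate.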